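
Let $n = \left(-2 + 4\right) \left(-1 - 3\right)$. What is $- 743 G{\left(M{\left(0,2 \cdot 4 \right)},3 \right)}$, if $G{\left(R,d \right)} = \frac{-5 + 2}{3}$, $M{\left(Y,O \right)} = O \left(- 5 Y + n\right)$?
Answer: $743$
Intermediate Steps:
$n = -8$ ($n = 2 \left(-4\right) = -8$)
$M{\left(Y,O \right)} = O \left(-8 - 5 Y\right)$ ($M{\left(Y,O \right)} = O \left(- 5 Y - 8\right) = O \left(-8 - 5 Y\right)$)
$G{\left(R,d \right)} = -1$ ($G{\left(R,d \right)} = \left(-3\right) \frac{1}{3} = -1$)
$- 743 G{\left(M{\left(0,2 \cdot 4 \right)},3 \right)} = \left(-743\right) \left(-1\right) = 743$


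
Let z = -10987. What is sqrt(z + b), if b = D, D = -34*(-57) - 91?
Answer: 2*I*sqrt(2285) ≈ 95.603*I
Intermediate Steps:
D = 1847 (D = 1938 - 91 = 1847)
b = 1847
sqrt(z + b) = sqrt(-10987 + 1847) = sqrt(-9140) = 2*I*sqrt(2285)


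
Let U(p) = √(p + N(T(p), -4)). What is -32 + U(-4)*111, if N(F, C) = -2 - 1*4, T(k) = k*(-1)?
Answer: -32 + 111*I*√10 ≈ -32.0 + 351.01*I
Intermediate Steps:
T(k) = -k
N(F, C) = -6 (N(F, C) = -2 - 4 = -6)
U(p) = √(-6 + p) (U(p) = √(p - 6) = √(-6 + p))
-32 + U(-4)*111 = -32 + √(-6 - 4)*111 = -32 + √(-10)*111 = -32 + (I*√10)*111 = -32 + 111*I*√10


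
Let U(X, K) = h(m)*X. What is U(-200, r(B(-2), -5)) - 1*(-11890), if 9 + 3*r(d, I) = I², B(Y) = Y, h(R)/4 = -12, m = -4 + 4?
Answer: 21490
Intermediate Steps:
m = 0
h(R) = -48 (h(R) = 4*(-12) = -48)
r(d, I) = -3 + I²/3
U(X, K) = -48*X
U(-200, r(B(-2), -5)) - 1*(-11890) = -48*(-200) - 1*(-11890) = 9600 + 11890 = 21490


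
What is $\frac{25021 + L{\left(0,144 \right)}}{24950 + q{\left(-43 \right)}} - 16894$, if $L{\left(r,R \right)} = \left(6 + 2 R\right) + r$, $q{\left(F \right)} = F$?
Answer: $- \frac{420753543}{24907} \approx -16893.0$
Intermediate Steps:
$L{\left(r,R \right)} = 6 + r + 2 R$
$\frac{25021 + L{\left(0,144 \right)}}{24950 + q{\left(-43 \right)}} - 16894 = \frac{25021 + \left(6 + 0 + 2 \cdot 144\right)}{24950 - 43} - 16894 = \frac{25021 + \left(6 + 0 + 288\right)}{24907} - 16894 = \left(25021 + 294\right) \frac{1}{24907} - 16894 = 25315 \cdot \frac{1}{24907} - 16894 = \frac{25315}{24907} - 16894 = - \frac{420753543}{24907}$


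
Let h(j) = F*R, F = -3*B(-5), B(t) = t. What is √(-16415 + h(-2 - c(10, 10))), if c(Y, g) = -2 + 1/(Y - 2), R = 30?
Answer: I*√15965 ≈ 126.35*I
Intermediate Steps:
c(Y, g) = -2 + 1/(-2 + Y)
F = 15 (F = -3*(-5) = 15)
h(j) = 450 (h(j) = 15*30 = 450)
√(-16415 + h(-2 - c(10, 10))) = √(-16415 + 450) = √(-15965) = I*√15965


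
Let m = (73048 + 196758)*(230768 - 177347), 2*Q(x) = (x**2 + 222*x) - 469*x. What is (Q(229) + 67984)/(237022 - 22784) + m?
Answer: 3087877920735511/214238 ≈ 1.4413e+10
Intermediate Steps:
Q(x) = x**2/2 - 247*x/2 (Q(x) = ((x**2 + 222*x) - 469*x)/2 = (x**2 - 247*x)/2 = x**2/2 - 247*x/2)
m = 14413306326 (m = 269806*53421 = 14413306326)
(Q(229) + 67984)/(237022 - 22784) + m = ((1/2)*229*(-247 + 229) + 67984)/(237022 - 22784) + 14413306326 = ((1/2)*229*(-18) + 67984)/214238 + 14413306326 = (-2061 + 67984)*(1/214238) + 14413306326 = 65923*(1/214238) + 14413306326 = 65923/214238 + 14413306326 = 3087877920735511/214238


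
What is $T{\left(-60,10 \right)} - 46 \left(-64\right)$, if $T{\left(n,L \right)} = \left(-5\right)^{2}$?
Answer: $2969$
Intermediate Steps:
$T{\left(n,L \right)} = 25$
$T{\left(-60,10 \right)} - 46 \left(-64\right) = 25 - 46 \left(-64\right) = 25 - -2944 = 25 + 2944 = 2969$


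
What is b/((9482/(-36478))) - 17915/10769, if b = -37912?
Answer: 676948230307/4641439 ≈ 1.4585e+5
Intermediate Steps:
b/((9482/(-36478))) - 17915/10769 = -37912/(9482/(-36478)) - 17915/10769 = -37912/(9482*(-1/36478)) - 17915*1/10769 = -37912/(-4741/18239) - 17915/10769 = -37912*(-18239/4741) - 17915/10769 = 691476968/4741 - 17915/10769 = 676948230307/4641439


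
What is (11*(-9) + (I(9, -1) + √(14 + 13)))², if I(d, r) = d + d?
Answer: 6588 - 486*√3 ≈ 5746.2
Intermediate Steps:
I(d, r) = 2*d
(11*(-9) + (I(9, -1) + √(14 + 13)))² = (11*(-9) + (2*9 + √(14 + 13)))² = (-99 + (18 + √27))² = (-99 + (18 + 3*√3))² = (-81 + 3*√3)²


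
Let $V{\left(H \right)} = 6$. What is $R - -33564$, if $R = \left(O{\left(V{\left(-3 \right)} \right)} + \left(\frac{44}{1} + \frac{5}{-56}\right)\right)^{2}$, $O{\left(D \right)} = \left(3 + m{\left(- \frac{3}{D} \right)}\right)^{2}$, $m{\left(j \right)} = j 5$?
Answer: $\frac{111372433}{3136} \approx 35514.0$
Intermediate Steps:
$m{\left(j \right)} = 5 j$
$O{\left(D \right)} = \left(3 - \frac{15}{D}\right)^{2}$ ($O{\left(D \right)} = \left(3 + 5 \left(- \frac{3}{D}\right)\right)^{2} = \left(3 - \frac{15}{D}\right)^{2}$)
$R = \frac{6115729}{3136}$ ($R = \left(\frac{9 \left(-5 + 6\right)^{2}}{36} + \left(\frac{44}{1} + \frac{5}{-56}\right)\right)^{2} = \left(9 \cdot \frac{1}{36} \cdot 1^{2} + \left(44 \cdot 1 + 5 \left(- \frac{1}{56}\right)\right)\right)^{2} = \left(9 \cdot \frac{1}{36} \cdot 1 + \left(44 - \frac{5}{56}\right)\right)^{2} = \left(\frac{1}{4} + \frac{2459}{56}\right)^{2} = \left(\frac{2473}{56}\right)^{2} = \frac{6115729}{3136} \approx 1950.2$)
$R - -33564 = \frac{6115729}{3136} - -33564 = \frac{6115729}{3136} + 33564 = \frac{111372433}{3136}$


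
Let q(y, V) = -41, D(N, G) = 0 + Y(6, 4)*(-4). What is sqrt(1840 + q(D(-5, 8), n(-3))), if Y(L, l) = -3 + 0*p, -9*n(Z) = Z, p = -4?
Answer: sqrt(1799) ≈ 42.415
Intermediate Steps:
n(Z) = -Z/9
Y(L, l) = -3 (Y(L, l) = -3 + 0*(-4) = -3 + 0 = -3)
D(N, G) = 12 (D(N, G) = 0 - 3*(-4) = 0 + 12 = 12)
sqrt(1840 + q(D(-5, 8), n(-3))) = sqrt(1840 - 41) = sqrt(1799)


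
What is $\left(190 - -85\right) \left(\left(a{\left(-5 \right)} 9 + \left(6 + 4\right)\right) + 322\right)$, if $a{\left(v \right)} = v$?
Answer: $78925$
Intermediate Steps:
$\left(190 - -85\right) \left(\left(a{\left(-5 \right)} 9 + \left(6 + 4\right)\right) + 322\right) = \left(190 - -85\right) \left(\left(\left(-5\right) 9 + \left(6 + 4\right)\right) + 322\right) = \left(190 + 85\right) \left(\left(-45 + 10\right) + 322\right) = 275 \left(-35 + 322\right) = 275 \cdot 287 = 78925$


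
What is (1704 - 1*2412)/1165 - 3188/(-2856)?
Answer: 422993/831810 ≈ 0.50852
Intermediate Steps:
(1704 - 1*2412)/1165 - 3188/(-2856) = (1704 - 2412)*(1/1165) - 3188*(-1/2856) = -708*1/1165 + 797/714 = -708/1165 + 797/714 = 422993/831810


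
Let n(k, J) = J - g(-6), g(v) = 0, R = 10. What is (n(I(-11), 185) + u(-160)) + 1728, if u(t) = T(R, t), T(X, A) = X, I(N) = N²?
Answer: 1923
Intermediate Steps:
n(k, J) = J (n(k, J) = J - 1*0 = J + 0 = J)
u(t) = 10
(n(I(-11), 185) + u(-160)) + 1728 = (185 + 10) + 1728 = 195 + 1728 = 1923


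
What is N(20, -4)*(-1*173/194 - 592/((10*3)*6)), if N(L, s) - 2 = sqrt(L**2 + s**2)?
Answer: -36497/4365 - 72994*sqrt(26)/4365 ≈ -93.630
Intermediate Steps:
N(L, s) = 2 + sqrt(L**2 + s**2)
N(20, -4)*(-1*173/194 - 592/((10*3)*6)) = (2 + sqrt(20**2 + (-4)**2))*(-1*173/194 - 592/((10*3)*6)) = (2 + sqrt(400 + 16))*(-173*1/194 - 592/(30*6)) = (2 + sqrt(416))*(-173/194 - 592/180) = (2 + 4*sqrt(26))*(-173/194 - 592*1/180) = (2 + 4*sqrt(26))*(-173/194 - 148/45) = (2 + 4*sqrt(26))*(-36497/8730) = -36497/4365 - 72994*sqrt(26)/4365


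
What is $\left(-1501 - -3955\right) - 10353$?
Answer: $-7899$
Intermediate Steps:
$\left(-1501 - -3955\right) - 10353 = \left(-1501 + 3955\right) - 10353 = 2454 - 10353 = -7899$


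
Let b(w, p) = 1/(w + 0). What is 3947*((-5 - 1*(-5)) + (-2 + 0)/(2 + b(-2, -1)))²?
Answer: 63152/9 ≈ 7016.9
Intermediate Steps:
b(w, p) = 1/w
3947*((-5 - 1*(-5)) + (-2 + 0)/(2 + b(-2, -1)))² = 3947*((-5 - 1*(-5)) + (-2 + 0)/(2 + 1/(-2)))² = 3947*((-5 + 5) - 2/(2 - ½))² = 3947*(0 - 2/3/2)² = 3947*(0 - 2*⅔)² = 3947*(0 - 4/3)² = 3947*(-4/3)² = 3947*(16/9) = 63152/9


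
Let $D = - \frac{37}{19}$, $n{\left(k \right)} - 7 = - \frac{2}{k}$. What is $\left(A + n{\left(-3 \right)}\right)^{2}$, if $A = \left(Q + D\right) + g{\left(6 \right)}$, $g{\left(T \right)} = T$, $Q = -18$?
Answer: $\frac{128164}{3249} \approx 39.447$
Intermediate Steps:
$n{\left(k \right)} = 7 - \frac{2}{k}$
$D = - \frac{37}{19}$ ($D = \left(-37\right) \frac{1}{19} = - \frac{37}{19} \approx -1.9474$)
$A = - \frac{265}{19}$ ($A = \left(-18 - \frac{37}{19}\right) + 6 = - \frac{379}{19} + 6 = - \frac{265}{19} \approx -13.947$)
$\left(A + n{\left(-3 \right)}\right)^{2} = \left(- \frac{265}{19} + \left(7 - \frac{2}{-3}\right)\right)^{2} = \left(- \frac{265}{19} + \left(7 - - \frac{2}{3}\right)\right)^{2} = \left(- \frac{265}{19} + \left(7 + \frac{2}{3}\right)\right)^{2} = \left(- \frac{265}{19} + \frac{23}{3}\right)^{2} = \left(- \frac{358}{57}\right)^{2} = \frac{128164}{3249}$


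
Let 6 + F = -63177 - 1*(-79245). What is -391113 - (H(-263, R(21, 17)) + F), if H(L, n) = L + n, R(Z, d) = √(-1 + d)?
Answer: -406916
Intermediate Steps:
F = 16062 (F = -6 + (-63177 - 1*(-79245)) = -6 + (-63177 + 79245) = -6 + 16068 = 16062)
-391113 - (H(-263, R(21, 17)) + F) = -391113 - ((-263 + √(-1 + 17)) + 16062) = -391113 - ((-263 + √16) + 16062) = -391113 - ((-263 + 4) + 16062) = -391113 - (-259 + 16062) = -391113 - 1*15803 = -391113 - 15803 = -406916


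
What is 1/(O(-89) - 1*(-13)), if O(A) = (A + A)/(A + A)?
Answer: 1/14 ≈ 0.071429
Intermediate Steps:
O(A) = 1 (O(A) = (2*A)/((2*A)) = (2*A)*(1/(2*A)) = 1)
1/(O(-89) - 1*(-13)) = 1/(1 - 1*(-13)) = 1/(1 + 13) = 1/14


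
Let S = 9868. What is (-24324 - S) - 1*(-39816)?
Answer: 5624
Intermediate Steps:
(-24324 - S) - 1*(-39816) = (-24324 - 1*9868) - 1*(-39816) = (-24324 - 9868) + 39816 = -34192 + 39816 = 5624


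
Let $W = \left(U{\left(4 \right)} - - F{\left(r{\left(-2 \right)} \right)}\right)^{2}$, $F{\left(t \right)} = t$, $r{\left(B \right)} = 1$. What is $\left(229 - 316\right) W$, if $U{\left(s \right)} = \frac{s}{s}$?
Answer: $-348$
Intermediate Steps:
$U{\left(s \right)} = 1$
$W = 4$ ($W = \left(1 + \left(1 - 0\right)\right)^{2} = \left(1 + \left(1 + 0\right)\right)^{2} = \left(1 + 1\right)^{2} = 2^{2} = 4$)
$\left(229 - 316\right) W = \left(229 - 316\right) 4 = \left(-87\right) 4 = -348$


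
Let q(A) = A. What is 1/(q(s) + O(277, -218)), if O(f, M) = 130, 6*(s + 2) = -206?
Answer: 3/281 ≈ 0.010676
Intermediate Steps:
s = -109/3 (s = -2 + (1/6)*(-206) = -2 - 103/3 = -109/3 ≈ -36.333)
1/(q(s) + O(277, -218)) = 1/(-109/3 + 130) = 1/(281/3) = 3/281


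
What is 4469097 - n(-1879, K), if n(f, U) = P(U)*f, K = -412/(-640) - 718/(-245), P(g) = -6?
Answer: 4457823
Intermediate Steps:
K = 28023/7840 (K = -412*(-1/640) - 718*(-1/245) = 103/160 + 718/245 = 28023/7840 ≈ 3.5744)
n(f, U) = -6*f
4469097 - n(-1879, K) = 4469097 - (-6)*(-1879) = 4469097 - 1*11274 = 4469097 - 11274 = 4457823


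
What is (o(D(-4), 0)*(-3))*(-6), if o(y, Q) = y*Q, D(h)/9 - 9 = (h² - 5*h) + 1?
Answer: 0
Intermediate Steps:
D(h) = 90 - 45*h + 9*h² (D(h) = 81 + 9*((h² - 5*h) + 1) = 81 + 9*(1 + h² - 5*h) = 81 + (9 - 45*h + 9*h²) = 90 - 45*h + 9*h²)
o(y, Q) = Q*y
(o(D(-4), 0)*(-3))*(-6) = ((0*(90 - 45*(-4) + 9*(-4)²))*(-3))*(-6) = ((0*(90 + 180 + 9*16))*(-3))*(-6) = ((0*(90 + 180 + 144))*(-3))*(-6) = ((0*414)*(-3))*(-6) = (0*(-3))*(-6) = 0*(-6) = 0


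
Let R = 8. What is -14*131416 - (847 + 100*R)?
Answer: -1841471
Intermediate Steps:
-14*131416 - (847 + 100*R) = -14*131416 - (847 + 100*8) = -1839824 - (847 + 800) = -1839824 - 1*1647 = -1839824 - 1647 = -1841471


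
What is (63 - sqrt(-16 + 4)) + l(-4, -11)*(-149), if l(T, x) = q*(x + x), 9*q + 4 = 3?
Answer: -2711/9 - 2*I*sqrt(3) ≈ -301.22 - 3.4641*I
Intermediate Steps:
q = -1/9 (q = -4/9 + (1/9)*3 = -4/9 + 1/3 = -1/9 ≈ -0.11111)
l(T, x) = -2*x/9 (l(T, x) = -(x + x)/9 = -2*x/9)
(63 - sqrt(-16 + 4)) + l(-4, -11)*(-149) = (63 - sqrt(-16 + 4)) - 2/9*(-11)*(-149) = (63 - sqrt(-12)) + (22/9)*(-149) = (63 - 2*I*sqrt(3)) - 3278/9 = -2711/9 - 2*I*sqrt(3)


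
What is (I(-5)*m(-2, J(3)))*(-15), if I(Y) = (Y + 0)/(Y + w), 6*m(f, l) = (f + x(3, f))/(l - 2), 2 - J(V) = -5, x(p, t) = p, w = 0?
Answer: -½ ≈ -0.50000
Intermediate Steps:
J(V) = 7 (J(V) = 2 - 1*(-5) = 2 + 5 = 7)
m(f, l) = (3 + f)/(6*(-2 + l)) (m(f, l) = ((f + 3)/(l - 2))/6 = ((3 + f)/(-2 + l))/6 = (3 + f)/(6*(-2 + l)))
I(Y) = 1 (I(Y) = (Y + 0)/(Y + 0) = Y/Y = 1)
(I(-5)*m(-2, J(3)))*(-15) = (1*((3 - 2)/(6*(-2 + 7))))*(-15) = (1*((⅙)*1/5))*(-15) = (1*((⅙)*(⅕)*1))*(-15) = (1*(1/30))*(-15) = (1/30)*(-15) = -½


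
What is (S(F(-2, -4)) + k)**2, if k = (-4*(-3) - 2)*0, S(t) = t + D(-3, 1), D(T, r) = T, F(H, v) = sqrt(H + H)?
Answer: 5 - 12*I ≈ 5.0 - 12.0*I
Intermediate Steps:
F(H, v) = sqrt(2)*sqrt(H) (F(H, v) = sqrt(2*H) = sqrt(2)*sqrt(H))
S(t) = -3 + t (S(t) = t - 3 = -3 + t)
k = 0 (k = (12 - 2)*0 = 10*0 = 0)
(S(F(-2, -4)) + k)**2 = ((-3 + sqrt(2)*sqrt(-2)) + 0)**2 = ((-3 + sqrt(2)*(I*sqrt(2))) + 0)**2 = ((-3 + 2*I) + 0)**2 = (-3 + 2*I)**2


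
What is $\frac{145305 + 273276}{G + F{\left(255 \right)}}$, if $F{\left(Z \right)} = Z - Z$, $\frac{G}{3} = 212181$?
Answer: $\frac{46509}{70727} \approx 0.65759$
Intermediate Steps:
$G = 636543$ ($G = 3 \cdot 212181 = 636543$)
$F{\left(Z \right)} = 0$
$\frac{145305 + 273276}{G + F{\left(255 \right)}} = \frac{145305 + 273276}{636543 + 0} = \frac{418581}{636543} = 418581 \cdot \frac{1}{636543} = \frac{46509}{70727}$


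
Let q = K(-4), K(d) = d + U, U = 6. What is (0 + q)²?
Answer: 4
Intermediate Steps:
K(d) = 6 + d (K(d) = d + 6 = 6 + d)
q = 2 (q = 6 - 4 = 2)
(0 + q)² = (0 + 2)² = 2² = 4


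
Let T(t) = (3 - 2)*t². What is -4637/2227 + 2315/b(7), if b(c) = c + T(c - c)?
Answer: 5123046/15589 ≈ 328.63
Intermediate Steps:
T(t) = t² (T(t) = 1*t² = t²)
b(c) = c (b(c) = c + (c - c)² = c + 0² = c + 0 = c)
-4637/2227 + 2315/b(7) = -4637/2227 + 2315/7 = 5123046/15589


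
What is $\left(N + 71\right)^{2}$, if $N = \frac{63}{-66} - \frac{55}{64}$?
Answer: $\frac{2372371849}{495616} \approx 4786.7$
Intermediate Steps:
$N = - \frac{1277}{704}$ ($N = 63 \left(- \frac{1}{66}\right) - \frac{55}{64} = - \frac{21}{22} - \frac{55}{64} = - \frac{1277}{704} \approx -1.8139$)
$\left(N + 71\right)^{2} = \left(- \frac{1277}{704} + 71\right)^{2} = \left(\frac{48707}{704}\right)^{2} = \frac{2372371849}{495616}$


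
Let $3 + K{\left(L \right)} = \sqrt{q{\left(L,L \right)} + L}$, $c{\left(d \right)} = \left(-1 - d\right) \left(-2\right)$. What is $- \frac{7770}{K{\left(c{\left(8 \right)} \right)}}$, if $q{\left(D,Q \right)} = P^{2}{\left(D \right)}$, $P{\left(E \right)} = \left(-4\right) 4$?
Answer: $\frac{7770}{3 - \sqrt{274}} \approx -573.31$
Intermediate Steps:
$P{\left(E \right)} = -16$
$q{\left(D,Q \right)} = 256$ ($q{\left(D,Q \right)} = \left(-16\right)^{2} = 256$)
$c{\left(d \right)} = 2 + 2 d$
$K{\left(L \right)} = -3 + \sqrt{256 + L}$
$- \frac{7770}{K{\left(c{\left(8 \right)} \right)}} = - \frac{7770}{-3 + \sqrt{256 + \left(2 + 2 \cdot 8\right)}} = - \frac{7770}{-3 + \sqrt{256 + \left(2 + 16\right)}} = - \frac{7770}{-3 + \sqrt{256 + 18}} = - \frac{7770}{-3 + \sqrt{274}}$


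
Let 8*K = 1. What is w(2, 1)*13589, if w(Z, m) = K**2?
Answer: 13589/64 ≈ 212.33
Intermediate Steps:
K = 1/8 (K = (1/8)*1 = 1/8 ≈ 0.12500)
w(Z, m) = 1/64 (w(Z, m) = (1/8)**2 = 1/64)
w(2, 1)*13589 = (1/64)*13589 = 13589/64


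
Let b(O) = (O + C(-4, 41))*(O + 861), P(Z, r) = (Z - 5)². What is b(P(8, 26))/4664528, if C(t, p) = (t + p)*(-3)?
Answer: -1305/68596 ≈ -0.019024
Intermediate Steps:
C(t, p) = -3*p - 3*t (C(t, p) = (p + t)*(-3) = -3*p - 3*t)
P(Z, r) = (-5 + Z)²
b(O) = (-111 + O)*(861 + O) (b(O) = (O + (-3*41 - 3*(-4)))*(O + 861) = (O + (-123 + 12))*(861 + O) = (O - 111)*(861 + O) = (-111 + O)*(861 + O))
b(P(8, 26))/4664528 = (-95571 + ((-5 + 8)²)² + 750*(-5 + 8)²)/4664528 = (-95571 + (3²)² + 750*3²)*(1/4664528) = (-95571 + 9² + 750*9)*(1/4664528) = (-95571 + 81 + 6750)*(1/4664528) = -88740*1/4664528 = -1305/68596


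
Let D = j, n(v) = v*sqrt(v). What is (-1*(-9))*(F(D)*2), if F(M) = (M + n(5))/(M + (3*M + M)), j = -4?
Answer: 18/5 - 9*sqrt(5)/2 ≈ -6.4623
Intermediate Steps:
n(v) = v**(3/2)
D = -4
F(M) = (M + 5*sqrt(5))/(5*M) (F(M) = (M + 5**(3/2))/(M + (3*M + M)) = (M + 5*sqrt(5))/(M + 4*M) = (M + 5*sqrt(5))/((5*M)) = (M + 5*sqrt(5))*(1/(5*M)) = (M + 5*sqrt(5))/(5*M))
(-1*(-9))*(F(D)*2) = (-1*(-9))*(((sqrt(5) + (1/5)*(-4))/(-4))*2) = 9*(-(sqrt(5) - 4/5)/4*2) = 9*(-(-4/5 + sqrt(5))/4*2) = 9*((1/5 - sqrt(5)/4)*2) = 9*(2/5 - sqrt(5)/2) = 18/5 - 9*sqrt(5)/2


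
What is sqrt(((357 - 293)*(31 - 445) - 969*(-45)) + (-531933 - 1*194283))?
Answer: I*sqrt(709107) ≈ 842.08*I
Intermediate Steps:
sqrt(((357 - 293)*(31 - 445) - 969*(-45)) + (-531933 - 1*194283)) = sqrt((64*(-414) + 43605) + (-531933 - 194283)) = sqrt((-26496 + 43605) - 726216) = sqrt(17109 - 726216) = sqrt(-709107) = I*sqrt(709107)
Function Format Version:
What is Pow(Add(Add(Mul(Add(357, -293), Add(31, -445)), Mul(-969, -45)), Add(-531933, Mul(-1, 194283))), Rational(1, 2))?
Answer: Mul(I, Pow(709107, Rational(1, 2))) ≈ Mul(842.08, I)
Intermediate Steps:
Pow(Add(Add(Mul(Add(357, -293), Add(31, -445)), Mul(-969, -45)), Add(-531933, Mul(-1, 194283))), Rational(1, 2)) = Pow(Add(Add(Mul(64, -414), 43605), Add(-531933, -194283)), Rational(1, 2)) = Pow(Add(Add(-26496, 43605), -726216), Rational(1, 2)) = Pow(Add(17109, -726216), Rational(1, 2)) = Pow(-709107, Rational(1, 2)) = Mul(I, Pow(709107, Rational(1, 2)))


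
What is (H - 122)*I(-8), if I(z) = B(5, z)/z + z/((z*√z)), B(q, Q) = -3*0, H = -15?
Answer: 137*I*√2/4 ≈ 48.437*I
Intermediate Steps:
B(q, Q) = 0
I(z) = z^(-½) (I(z) = 0/z + z/((z*√z)) = 0 + z/(z^(3/2)) = 0 + z/z^(3/2) = 0 + z^(-½) = z^(-½))
(H - 122)*I(-8) = (-15 - 122)/√(-8) = -(-137)*I*√2/4 = 137*I*√2/4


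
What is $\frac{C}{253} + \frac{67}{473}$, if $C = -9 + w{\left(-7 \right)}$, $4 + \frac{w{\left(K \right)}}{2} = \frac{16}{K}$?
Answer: $\frac{4294}{76153} \approx 0.056386$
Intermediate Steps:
$w{\left(K \right)} = -8 + \frac{32}{K}$ ($w{\left(K \right)} = -8 + 2 \frac{16}{K} = -8 + \frac{32}{K}$)
$C = - \frac{151}{7}$ ($C = -9 - \left(8 - \frac{32}{-7}\right) = -9 + \left(-8 + 32 \left(- \frac{1}{7}\right)\right) = -9 - \frac{88}{7} = - \frac{151}{7} \approx -21.571$)
$\frac{C}{253} + \frac{67}{473} = - \frac{151}{7 \cdot 253} + \frac{67}{473} = \left(- \frac{151}{7}\right) \frac{1}{253} + 67 \cdot \frac{1}{473} = - \frac{151}{1771} + \frac{67}{473} = \frac{4294}{76153}$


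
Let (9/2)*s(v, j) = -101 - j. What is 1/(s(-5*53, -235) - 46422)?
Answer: -9/417530 ≈ -2.1555e-5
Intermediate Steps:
s(v, j) = -202/9 - 2*j/9 (s(v, j) = 2*(-101 - j)/9 = -202/9 - 2*j/9)
1/(s(-5*53, -235) - 46422) = 1/((-202/9 - 2/9*(-235)) - 46422) = 1/((-202/9 + 470/9) - 46422) = 1/(268/9 - 46422) = 1/(-417530/9) = -9/417530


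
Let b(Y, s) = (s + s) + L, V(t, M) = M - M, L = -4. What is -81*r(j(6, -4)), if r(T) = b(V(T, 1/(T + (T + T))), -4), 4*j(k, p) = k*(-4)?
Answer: 972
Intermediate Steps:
V(t, M) = 0
j(k, p) = -k (j(k, p) = (k*(-4))/4 = (-4*k)/4 = -k)
b(Y, s) = -4 + 2*s (b(Y, s) = (s + s) - 4 = 2*s - 4 = -4 + 2*s)
r(T) = -12 (r(T) = -4 + 2*(-4) = -4 - 8 = -12)
-81*r(j(6, -4)) = -81*(-12) = 972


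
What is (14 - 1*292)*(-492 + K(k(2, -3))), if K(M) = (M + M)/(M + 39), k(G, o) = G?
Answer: 5606704/41 ≈ 1.3675e+5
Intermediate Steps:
K(M) = 2*M/(39 + M) (K(M) = (2*M)/(39 + M) = 2*M/(39 + M))
(14 - 1*292)*(-492 + K(k(2, -3))) = (14 - 1*292)*(-492 + 2*2/(39 + 2)) = (14 - 292)*(-492 + 2*2/41) = -278*(-492 + 2*2*(1/41)) = -278*(-492 + 4/41) = -278*(-20168/41) = 5606704/41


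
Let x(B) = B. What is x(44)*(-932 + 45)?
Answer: -39028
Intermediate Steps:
x(44)*(-932 + 45) = 44*(-932 + 45) = 44*(-887) = -39028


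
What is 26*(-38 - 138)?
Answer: -4576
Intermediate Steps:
26*(-38 - 138) = 26*(-176) = -4576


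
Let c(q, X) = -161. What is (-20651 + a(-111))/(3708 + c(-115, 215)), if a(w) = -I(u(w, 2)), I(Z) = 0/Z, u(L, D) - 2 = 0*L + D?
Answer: -20651/3547 ≈ -5.8221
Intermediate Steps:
u(L, D) = 2 + D (u(L, D) = 2 + (0*L + D) = 2 + (0 + D) = 2 + D)
I(Z) = 0
a(w) = 0 (a(w) = -1*0 = 0)
(-20651 + a(-111))/(3708 + c(-115, 215)) = (-20651 + 0)/(3708 - 161) = -20651/3547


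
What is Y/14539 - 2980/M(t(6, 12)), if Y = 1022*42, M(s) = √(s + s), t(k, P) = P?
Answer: 6132/2077 - 745*√6/3 ≈ -605.34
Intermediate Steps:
M(s) = √2*√s (M(s) = √(2*s) = √2*√s)
Y = 42924
Y/14539 - 2980/M(t(6, 12)) = 42924/14539 - 2980*√6/12 = 42924*(1/14539) - 2980*√6/12 = 6132/2077 - 2980*√6/12 = 6132/2077 - 745*√6/3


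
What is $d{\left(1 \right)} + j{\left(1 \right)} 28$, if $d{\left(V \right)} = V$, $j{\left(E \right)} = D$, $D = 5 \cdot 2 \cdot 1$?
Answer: $281$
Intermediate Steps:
$D = 10$ ($D = 10 \cdot 1 = 10$)
$j{\left(E \right)} = 10$
$d{\left(1 \right)} + j{\left(1 \right)} 28 = 1 + 10 \cdot 28 = 1 + 280 = 281$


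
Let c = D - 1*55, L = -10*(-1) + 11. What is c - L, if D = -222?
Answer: -298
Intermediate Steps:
L = 21 (L = 10 + 11 = 21)
c = -277 (c = -222 - 1*55 = -222 - 55 = -277)
c - L = -277 - 1*21 = -277 - 21 = -298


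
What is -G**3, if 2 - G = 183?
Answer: 5929741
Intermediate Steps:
G = -181 (G = 2 - 1*183 = 2 - 183 = -181)
-G**3 = -1*(-181)**3 = -1*(-5929741) = 5929741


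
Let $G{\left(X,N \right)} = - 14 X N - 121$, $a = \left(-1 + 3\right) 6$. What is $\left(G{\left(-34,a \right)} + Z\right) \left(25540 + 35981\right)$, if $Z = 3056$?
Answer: $531972087$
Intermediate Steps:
$a = 12$ ($a = 2 \cdot 6 = 12$)
$G{\left(X,N \right)} = -121 - 14 N X$ ($G{\left(X,N \right)} = - 14 N X - 121 = -121 - 14 N X$)
$\left(G{\left(-34,a \right)} + Z\right) \left(25540 + 35981\right) = \left(\left(-121 - 168 \left(-34\right)\right) + 3056\right) \left(25540 + 35981\right) = \left(\left(-121 + 5712\right) + 3056\right) 61521 = \left(5591 + 3056\right) 61521 = 8647 \cdot 61521 = 531972087$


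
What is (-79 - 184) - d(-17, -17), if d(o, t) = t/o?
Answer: -264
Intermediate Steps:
(-79 - 184) - d(-17, -17) = (-79 - 184) - (-17)/(-17) = -263 - (-17)*(-1)/17 = -263 - 1*1 = -263 - 1 = -264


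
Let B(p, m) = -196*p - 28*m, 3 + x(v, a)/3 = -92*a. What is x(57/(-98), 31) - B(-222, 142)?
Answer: -48101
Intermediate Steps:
x(v, a) = -9 - 276*a (x(v, a) = -9 + 3*(-92*a) = -9 - 276*a)
x(57/(-98), 31) - B(-222, 142) = (-9 - 276*31) - (-196*(-222) - 28*142) = (-9 - 8556) - (43512 - 3976) = -8565 - 1*39536 = -8565 - 39536 = -48101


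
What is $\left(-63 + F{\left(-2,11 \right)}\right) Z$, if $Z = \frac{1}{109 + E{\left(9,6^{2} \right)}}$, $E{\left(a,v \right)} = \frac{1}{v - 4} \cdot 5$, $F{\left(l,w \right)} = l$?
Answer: $- \frac{2080}{3493} \approx -0.59548$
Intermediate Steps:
$E{\left(a,v \right)} = \frac{5}{-4 + v}$ ($E{\left(a,v \right)} = \frac{1}{-4 + v} 5 = \frac{5}{-4 + v}$)
$Z = \frac{32}{3493}$ ($Z = \frac{1}{109 + \frac{5}{-4 + 6^{2}}} = \frac{1}{109 + \frac{5}{-4 + 36}} = \frac{1}{109 + \frac{5}{32}} = \frac{1}{\frac{3493}{32}} = \frac{32}{3493} \approx 0.0091612$)
$\left(-63 + F{\left(-2,11 \right)}\right) Z = \left(-63 - 2\right) \frac{32}{3493} = \left(-65\right) \frac{32}{3493} = - \frac{2080}{3493}$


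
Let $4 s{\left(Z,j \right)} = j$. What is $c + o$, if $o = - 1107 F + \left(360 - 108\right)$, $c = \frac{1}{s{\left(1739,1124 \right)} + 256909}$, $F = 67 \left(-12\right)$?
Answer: $\frac{228971113201}{257190} \approx 8.9028 \cdot 10^{5}$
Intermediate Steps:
$s{\left(Z,j \right)} = \frac{j}{4}$
$F = -804$
$c = \frac{1}{257190}$ ($c = \frac{1}{\frac{1}{4} \cdot 1124 + 256909} = \frac{1}{281 + 256909} = \frac{1}{257190} \approx 3.8882 \cdot 10^{-6}$)
$o = 890280$ ($o = \left(-1107\right) \left(-804\right) + \left(360 - 108\right) = 890028 + 252 = 890280$)
$c + o = \frac{1}{257190} + 890280 = \frac{228971113201}{257190}$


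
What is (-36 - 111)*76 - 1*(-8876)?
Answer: -2296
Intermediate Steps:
(-36 - 111)*76 - 1*(-8876) = -147*76 + 8876 = -11172 + 8876 = -2296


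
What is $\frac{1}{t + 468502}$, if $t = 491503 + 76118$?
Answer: $\frac{1}{1036123} \approx 9.6514 \cdot 10^{-7}$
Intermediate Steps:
$t = 567621$
$\frac{1}{t + 468502} = \frac{1}{567621 + 468502} = \frac{1}{1036123}$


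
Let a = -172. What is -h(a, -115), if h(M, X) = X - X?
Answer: 0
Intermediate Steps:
h(M, X) = 0
-h(a, -115) = -1*0 = 0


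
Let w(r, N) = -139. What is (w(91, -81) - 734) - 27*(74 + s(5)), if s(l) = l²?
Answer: -3546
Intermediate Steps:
(w(91, -81) - 734) - 27*(74 + s(5)) = (-139 - 734) - 27*(74 + 5²) = -873 - 27*(74 + 25) = -873 - 27*99 = -873 - 2673 = -3546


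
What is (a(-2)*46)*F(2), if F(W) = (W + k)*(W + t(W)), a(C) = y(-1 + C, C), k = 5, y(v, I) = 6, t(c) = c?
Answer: 7728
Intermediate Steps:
a(C) = 6
F(W) = 2*W*(5 + W) (F(W) = (W + 5)*(W + W) = (5 + W)*(2*W) = 2*W*(5 + W))
(a(-2)*46)*F(2) = (6*46)*(2*2*(5 + 2)) = 276*(2*2*7) = 276*28 = 7728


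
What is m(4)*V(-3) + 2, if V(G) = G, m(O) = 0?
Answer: 2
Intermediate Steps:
m(4)*V(-3) + 2 = 0*(-3) + 2 = 0 + 2 = 2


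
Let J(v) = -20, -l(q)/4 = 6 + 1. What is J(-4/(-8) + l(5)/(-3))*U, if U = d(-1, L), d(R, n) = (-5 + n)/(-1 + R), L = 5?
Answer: 0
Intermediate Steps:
l(q) = -28 (l(q) = -4*(6 + 1) = -4*7 = -28)
d(R, n) = (-5 + n)/(-1 + R)
U = 0 (U = (-5 + 5)/(-1 - 1) = 0/(-2) = -½*0 = 0)
J(-4/(-8) + l(5)/(-3))*U = -20*0 = 0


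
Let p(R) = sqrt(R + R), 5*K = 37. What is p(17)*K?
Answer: 37*sqrt(34)/5 ≈ 43.149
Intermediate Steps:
K = 37/5 (K = (1/5)*37 = 37/5 ≈ 7.4000)
p(R) = sqrt(2)*sqrt(R) (p(R) = sqrt(2*R) = sqrt(2)*sqrt(R))
p(17)*K = (sqrt(2)*sqrt(17))*(37/5) = sqrt(34)*(37/5) = 37*sqrt(34)/5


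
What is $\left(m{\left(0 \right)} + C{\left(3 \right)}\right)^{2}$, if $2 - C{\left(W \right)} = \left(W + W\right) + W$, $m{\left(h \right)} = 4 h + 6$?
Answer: $1$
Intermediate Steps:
$m{\left(h \right)} = 6 + 4 h$
$C{\left(W \right)} = 2 - 3 W$ ($C{\left(W \right)} = 2 - \left(\left(W + W\right) + W\right) = 2 - \left(2 W + W\right) = 2 - 3 W$)
$\left(m{\left(0 \right)} + C{\left(3 \right)}\right)^{2} = \left(\left(6 + 4 \cdot 0\right) + \left(2 - 9\right)\right)^{2} = \left(\left(6 + 0\right) + \left(2 - 9\right)\right)^{2} = \left(6 - 7\right)^{2} = \left(-1\right)^{2} = 1$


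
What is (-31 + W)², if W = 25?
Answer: 36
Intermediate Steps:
(-31 + W)² = (-31 + 25)² = (-6)² = 36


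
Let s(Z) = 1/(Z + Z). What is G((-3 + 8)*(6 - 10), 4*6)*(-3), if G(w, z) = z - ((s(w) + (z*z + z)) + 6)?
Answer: 69837/40 ≈ 1745.9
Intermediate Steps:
s(Z) = 1/(2*Z)
G(w, z) = -6 - z**2 - 1/(2*w) (G(w, z) = z - ((1/(2*w) + (z*z + z)) + 6) = z - ((1/(2*w) + (z**2 + z)) + 6) = z - ((1/(2*w) + (z + z**2)) + 6) = z - ((z + z**2 + 1/(2*w)) + 6) = z - (6 + z + z**2 + 1/(2*w)) = z + (-6 - z - z**2 - 1/(2*w)) = -6 - z**2 - 1/(2*w))
G((-3 + 8)*(6 - 10), 4*6)*(-3) = (-6 - (4*6)**2 - 1/((-3 + 8)*(6 - 10))/2)*(-3) = (-6 - 1*24**2 - 1/(2*(5*(-4))))*(-3) = (-6 - 1*576 - 1/2/(-20))*(-3) = (-6 - 576 - 1/2*(-1/20))*(-3) = (-6 - 576 + 1/40)*(-3) = -23279/40*(-3) = 69837/40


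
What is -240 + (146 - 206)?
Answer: -300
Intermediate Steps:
-240 + (146 - 206) = -240 - 60 = -300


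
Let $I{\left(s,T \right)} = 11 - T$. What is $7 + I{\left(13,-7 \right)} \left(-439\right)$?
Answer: $-7895$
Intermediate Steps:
$7 + I{\left(13,-7 \right)} \left(-439\right) = 7 + \left(11 - -7\right) \left(-439\right) = 7 + \left(11 + 7\right) \left(-439\right) = 7 + 18 \left(-439\right) = 7 - 7902 = -7895$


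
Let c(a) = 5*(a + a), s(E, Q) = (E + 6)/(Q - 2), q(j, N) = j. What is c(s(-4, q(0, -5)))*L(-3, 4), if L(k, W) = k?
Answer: 30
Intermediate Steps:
s(E, Q) = (6 + E)/(-2 + Q)
c(a) = 10*a (c(a) = 5*(2*a) = 10*a)
c(s(-4, q(0, -5)))*L(-3, 4) = (10*((6 - 4)/(-2 + 0)))*(-3) = (10*(2/(-2)))*(-3) = (10*(-½*2))*(-3) = (10*(-1))*(-3) = -10*(-3) = 30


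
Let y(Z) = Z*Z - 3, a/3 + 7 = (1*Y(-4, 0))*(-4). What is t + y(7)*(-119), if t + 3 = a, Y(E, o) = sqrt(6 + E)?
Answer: -5498 - 12*sqrt(2) ≈ -5515.0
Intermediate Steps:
a = -21 - 12*sqrt(2) (a = -21 + 3*((1*sqrt(6 - 4))*(-4)) = -21 + 3*((1*sqrt(2))*(-4)) = -21 + 3*(sqrt(2)*(-4)) = -21 + 3*(-4*sqrt(2)) = -21 - 12*sqrt(2) ≈ -37.971)
y(Z) = -3 + Z**2 (y(Z) = Z**2 - 3 = -3 + Z**2)
t = -24 - 12*sqrt(2) (t = -3 + (-21 - 12*sqrt(2)) = -24 - 12*sqrt(2) ≈ -40.971)
t + y(7)*(-119) = (-24 - 12*sqrt(2)) + (-3 + 7**2)*(-119) = (-24 - 12*sqrt(2)) + (-3 + 49)*(-119) = (-24 - 12*sqrt(2)) + 46*(-119) = (-24 - 12*sqrt(2)) - 5474 = -5498 - 12*sqrt(2)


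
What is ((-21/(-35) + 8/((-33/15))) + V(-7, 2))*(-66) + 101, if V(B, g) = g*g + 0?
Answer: 187/5 ≈ 37.400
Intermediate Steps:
V(B, g) = g² (V(B, g) = g² + 0 = g²)
((-21/(-35) + 8/((-33/15))) + V(-7, 2))*(-66) + 101 = ((-21/(-35) + 8/((-33/15))) + 2²)*(-66) + 101 = ((-21*(-1/35) + 8/((-33*1/15))) + 4)*(-66) + 101 = ((⅗ + 8/(-11/5)) + 4)*(-66) + 101 = ((⅗ + 8*(-5/11)) + 4)*(-66) + 101 = ((⅗ - 40/11) + 4)*(-66) + 101 = (-167/55 + 4)*(-66) + 101 = (53/55)*(-66) + 101 = -318/5 + 101 = 187/5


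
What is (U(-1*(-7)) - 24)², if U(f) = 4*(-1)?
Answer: 784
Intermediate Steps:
U(f) = -4
(U(-1*(-7)) - 24)² = (-4 - 24)² = (-28)² = 784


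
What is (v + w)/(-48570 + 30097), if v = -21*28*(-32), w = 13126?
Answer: -31942/18473 ≈ -1.7291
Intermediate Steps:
v = 18816 (v = -588*(-32) = 18816)
(v + w)/(-48570 + 30097) = (18816 + 13126)/(-48570 + 30097) = 31942/(-18473) = 31942*(-1/18473) = -31942/18473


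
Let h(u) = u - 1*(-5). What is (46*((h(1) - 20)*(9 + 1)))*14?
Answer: -90160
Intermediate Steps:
h(u) = 5 + u (h(u) = u + 5 = 5 + u)
(46*((h(1) - 20)*(9 + 1)))*14 = (46*(((5 + 1) - 20)*(9 + 1)))*14 = (46*((6 - 20)*10))*14 = (46*(-14*10))*14 = (46*(-140))*14 = -6440*14 = -90160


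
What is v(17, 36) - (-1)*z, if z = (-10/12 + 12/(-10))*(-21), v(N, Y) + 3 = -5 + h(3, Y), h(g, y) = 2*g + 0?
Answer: 407/10 ≈ 40.700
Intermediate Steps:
h(g, y) = 2*g
v(N, Y) = -2 (v(N, Y) = -3 + (-5 + 2*3) = -3 + (-5 + 6) = -3 + 1 = -2)
z = 427/10 (z = (-10*1/12 + 12*(-⅒))*(-21) = (-⅚ - 6/5)*(-21) = -61/30*(-21) = 427/10 ≈ 42.700)
v(17, 36) - (-1)*z = -2 - (-1)*427/10 = -2 - 1*(-427/10) = -2 + 427/10 = 407/10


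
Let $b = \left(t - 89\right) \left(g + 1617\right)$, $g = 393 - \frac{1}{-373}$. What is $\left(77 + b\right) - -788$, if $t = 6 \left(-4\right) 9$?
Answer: $- \frac{228345310}{373} \approx -6.1219 \cdot 10^{5}$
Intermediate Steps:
$g = \frac{146590}{373}$ ($g = 393 - - \frac{1}{373} = 393 + \frac{1}{373} = \frac{146590}{373} \approx 393.0$)
$t = -216$ ($t = \left(-24\right) 9 = -216$)
$b = - \frac{228667955}{373}$ ($b = \left(-216 - 89\right) \left(\frac{146590}{373} + 1617\right) = \left(-305\right) \frac{749731}{373} = - \frac{228667955}{373} \approx -6.1305 \cdot 10^{5}$)
$\left(77 + b\right) - -788 = \left(77 - \frac{228667955}{373}\right) - -788 = - \frac{228639234}{373} + 788 = - \frac{228345310}{373}$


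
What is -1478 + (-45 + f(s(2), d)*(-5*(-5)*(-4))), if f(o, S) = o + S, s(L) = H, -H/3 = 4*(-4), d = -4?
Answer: -5923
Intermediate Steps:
H = 48 (H = -12*(-4) = -3*(-16) = 48)
s(L) = 48
f(o, S) = S + o
-1478 + (-45 + f(s(2), d)*(-5*(-5)*(-4))) = -1478 + (-45 + (-4 + 48)*(-5*(-5)*(-4))) = -1478 + (-45 + 44*(25*(-4))) = -1478 + (-45 + 44*(-100)) = -1478 + (-45 - 4400) = -1478 - 4445 = -5923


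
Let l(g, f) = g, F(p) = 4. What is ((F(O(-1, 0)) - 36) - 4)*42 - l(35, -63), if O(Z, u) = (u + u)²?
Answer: -1547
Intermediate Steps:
O(Z, u) = 4*u² (O(Z, u) = (2*u)² = 4*u²)
((F(O(-1, 0)) - 36) - 4)*42 - l(35, -63) = ((4 - 36) - 4)*42 - 1*35 = (-32 - 4)*42 - 35 = -36*42 - 35 = -1512 - 35 = -1547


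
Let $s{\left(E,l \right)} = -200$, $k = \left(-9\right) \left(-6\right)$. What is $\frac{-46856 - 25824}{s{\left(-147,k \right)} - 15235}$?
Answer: $\frac{14536}{3087} \approx 4.7088$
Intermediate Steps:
$k = 54$
$\frac{-46856 - 25824}{s{\left(-147,k \right)} - 15235} = \frac{-46856 - 25824}{-200 - 15235} = - \frac{72680}{-15435} = \left(-72680\right) \left(- \frac{1}{15435}\right) = \frac{14536}{3087}$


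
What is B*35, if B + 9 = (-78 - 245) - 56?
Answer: -13580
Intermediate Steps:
B = -388 (B = -9 + ((-78 - 245) - 56) = -9 + (-323 - 56) = -9 - 379 = -388)
B*35 = -388*35 = -13580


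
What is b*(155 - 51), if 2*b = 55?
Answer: 2860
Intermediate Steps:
b = 55/2 (b = (1/2)*55 = 55/2 ≈ 27.500)
b*(155 - 51) = 55*(155 - 51)/2 = (55/2)*104 = 2860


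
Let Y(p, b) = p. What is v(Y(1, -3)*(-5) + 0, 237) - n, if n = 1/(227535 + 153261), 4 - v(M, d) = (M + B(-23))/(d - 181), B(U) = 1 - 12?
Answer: 11423873/2665572 ≈ 4.2857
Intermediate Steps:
B(U) = -11
v(M, d) = 4 - (-11 + M)/(-181 + d) (v(M, d) = 4 - (M - 11)/(d - 181) = 4 - (-11 + M)/(-181 + d))
n = 1/380796 ≈ 2.6261e-6
v(Y(1, -3)*(-5) + 0, 237) - n = (-713 - (1*(-5) + 0) + 4*237)/(-181 + 237) - 1*1/380796 = (-713 - (-5 + 0) + 948)/56 - 1/380796 = (-713 - 1*(-5) + 948)/56 - 1/380796 = (-713 + 5 + 948)/56 - 1/380796 = (1/56)*240 - 1/380796 = 30/7 - 1/380796 = 11423873/2665572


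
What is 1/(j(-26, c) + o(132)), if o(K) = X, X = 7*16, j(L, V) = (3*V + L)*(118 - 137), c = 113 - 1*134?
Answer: 1/1803 ≈ 0.00055463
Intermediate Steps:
c = -21 (c = 113 - 134 = -21)
j(L, V) = -57*V - 19*L (j(L, V) = (L + 3*V)*(-19) = -57*V - 19*L)
X = 112
o(K) = 112
1/(j(-26, c) + o(132)) = 1/((-57*(-21) - 19*(-26)) + 112) = 1/((1197 + 494) + 112) = 1/(1691 + 112) = 1/1803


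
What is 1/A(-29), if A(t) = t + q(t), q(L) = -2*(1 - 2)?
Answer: -1/27 ≈ -0.037037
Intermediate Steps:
q(L) = 2 (q(L) = -2*(-1) = 2)
A(t) = 2 + t (A(t) = t + 2 = 2 + t)
1/A(-29) = 1/(2 - 29) = 1/(-27) = -1/27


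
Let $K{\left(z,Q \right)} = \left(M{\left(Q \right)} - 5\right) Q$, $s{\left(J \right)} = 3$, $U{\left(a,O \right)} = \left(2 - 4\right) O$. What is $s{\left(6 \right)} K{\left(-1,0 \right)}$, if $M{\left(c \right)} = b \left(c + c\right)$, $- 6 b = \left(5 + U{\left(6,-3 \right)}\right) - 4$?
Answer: $0$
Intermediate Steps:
$U{\left(a,O \right)} = - 2 O$
$b = - \frac{7}{6}$ ($b = - \frac{\left(5 - -6\right) - 4}{6} = - \frac{\left(5 + 6\right) - 4}{6} = - \frac{11 - 4}{6} = \left(- \frac{1}{6}\right) 7 = - \frac{7}{6} \approx -1.1667$)
$M{\left(c \right)} = - \frac{7 c}{3}$ ($M{\left(c \right)} = - \frac{7 \left(c + c\right)}{6} = - \frac{7 \cdot 2 c}{6} = - \frac{7 c}{3}$)
$K{\left(z,Q \right)} = Q \left(-5 - \frac{7 Q}{3}\right)$ ($K{\left(z,Q \right)} = \left(- \frac{7 Q}{3} - 5\right) Q = \left(-5 - \frac{7 Q}{3}\right) Q = Q \left(-5 - \frac{7 Q}{3}\right)$)
$s{\left(6 \right)} K{\left(-1,0 \right)} = 3 \left(\left(- \frac{1}{3}\right) 0 \left(15 + 7 \cdot 0\right)\right) = 3 \left(\left(- \frac{1}{3}\right) 0 \left(15 + 0\right)\right) = 3 \left(\left(- \frac{1}{3}\right) 0 \cdot 15\right) = 3 \cdot 0 = 0$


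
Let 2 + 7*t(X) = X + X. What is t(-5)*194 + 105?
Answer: -1593/7 ≈ -227.57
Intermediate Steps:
t(X) = -2/7 + 2*X/7 (t(X) = -2/7 + (X + X)/7 = -2/7 + (2*X)/7 = -2/7 + 2*X/7)
t(-5)*194 + 105 = (-2/7 + (2/7)*(-5))*194 + 105 = (-2/7 - 10/7)*194 + 105 = -12/7*194 + 105 = -2328/7 + 105 = -1593/7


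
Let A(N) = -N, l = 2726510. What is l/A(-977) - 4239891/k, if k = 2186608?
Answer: 5957666204573/2136316016 ≈ 2788.8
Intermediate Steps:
l/A(-977) - 4239891/k = 2726510/((-1*(-977))) - 4239891/2186608 = 2726510/977 - 4239891*1/2186608 = 2726510*(1/977) - 4239891/2186608 = 2726510/977 - 4239891/2186608 = 5957666204573/2136316016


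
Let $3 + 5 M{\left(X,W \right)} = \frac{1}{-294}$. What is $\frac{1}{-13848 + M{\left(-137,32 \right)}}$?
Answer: $- \frac{1470}{20357443} \approx -7.2209 \cdot 10^{-5}$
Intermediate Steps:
$M{\left(X,W \right)} = - \frac{883}{1470}$ ($M{\left(X,W \right)} = - \frac{3}{5} + \frac{1}{5 \left(-294\right)} = - \frac{3}{5} + \frac{1}{5} \left(- \frac{1}{294}\right) = - \frac{3}{5} - \frac{1}{1470} = - \frac{883}{1470}$)
$\frac{1}{-13848 + M{\left(-137,32 \right)}} = \frac{1}{-13848 - \frac{883}{1470}} = \frac{1}{- \frac{20357443}{1470}} = - \frac{1470}{20357443}$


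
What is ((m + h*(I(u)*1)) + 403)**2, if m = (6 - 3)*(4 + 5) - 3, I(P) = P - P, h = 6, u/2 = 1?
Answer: 182329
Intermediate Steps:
u = 2 (u = 2*1 = 2)
I(P) = 0
m = 24 (m = 3*9 - 3 = 27 - 3 = 24)
((m + h*(I(u)*1)) + 403)**2 = ((24 + 6*(0*1)) + 403)**2 = ((24 + 6*0) + 403)**2 = ((24 + 0) + 403)**2 = (24 + 403)**2 = 427**2 = 182329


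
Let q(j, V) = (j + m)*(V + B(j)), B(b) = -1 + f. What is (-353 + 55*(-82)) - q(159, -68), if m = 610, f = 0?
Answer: 48198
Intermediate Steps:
B(b) = -1 (B(b) = -1 + 0 = -1)
q(j, V) = (-1 + V)*(610 + j) (q(j, V) = (j + 610)*(V - 1) = (610 + j)*(-1 + V) = (-1 + V)*(610 + j))
(-353 + 55*(-82)) - q(159, -68) = (-353 + 55*(-82)) - (-610 - 1*159 + 610*(-68) - 68*159) = (-353 - 4510) - (-610 - 159 - 41480 - 10812) = -4863 - 1*(-53061) = -4863 + 53061 = 48198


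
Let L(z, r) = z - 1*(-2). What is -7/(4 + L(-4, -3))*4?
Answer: -14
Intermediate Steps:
L(z, r) = 2 + z (L(z, r) = z + 2 = 2 + z)
-7/(4 + L(-4, -3))*4 = -7/(4 + (2 - 4))*4 = -7/(4 - 2)*4 = -7/2*4 = -14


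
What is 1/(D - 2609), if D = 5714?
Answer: 1/3105 ≈ 0.00032206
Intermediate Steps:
1/(D - 2609) = 1/(5714 - 2609) = 1/3105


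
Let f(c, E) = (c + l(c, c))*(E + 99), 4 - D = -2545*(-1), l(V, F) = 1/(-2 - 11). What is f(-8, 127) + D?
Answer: -56763/13 ≈ -4366.4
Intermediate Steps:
l(V, F) = -1/13 (l(V, F) = 1/(-13) = -1/13)
D = -2541 (D = 4 - (-2545)*(-1) = 4 - 1*2545 = 4 - 2545 = -2541)
f(c, E) = (99 + E)*(-1/13 + c) (f(c, E) = (c - 1/13)*(E + 99) = (-1/13 + c)*(99 + E) = (99 + E)*(-1/13 + c))
f(-8, 127) + D = (-99/13 + 99*(-8) - 1/13*127 + 127*(-8)) - 2541 = (-99/13 - 792 - 127/13 - 1016) - 2541 = -23730/13 - 2541 = -56763/13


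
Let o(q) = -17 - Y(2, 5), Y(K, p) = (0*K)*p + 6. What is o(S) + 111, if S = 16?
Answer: 88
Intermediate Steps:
Y(K, p) = 6 (Y(K, p) = 0*p + 6 = 0 + 6 = 6)
o(q) = -23 (o(q) = -17 - 1*6 = -17 - 6 = -23)
o(S) + 111 = -23 + 111 = 88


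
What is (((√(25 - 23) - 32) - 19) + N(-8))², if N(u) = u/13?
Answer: 450579/169 - 1342*√2/13 ≈ 2520.2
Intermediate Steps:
N(u) = u/13 (N(u) = u*(1/13) = u/13)
(((√(25 - 23) - 32) - 19) + N(-8))² = (((√(25 - 23) - 32) - 19) + (1/13)*(-8))² = (((√2 - 32) - 19) - 8/13)² = (((-32 + √2) - 19) - 8/13)² = ((-51 + √2) - 8/13)² = (-671/13 + √2)²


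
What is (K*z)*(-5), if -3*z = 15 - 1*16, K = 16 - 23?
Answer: 35/3 ≈ 11.667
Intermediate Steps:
K = -7
z = 1/3 (z = -(15 - 1*16)/3 = -(15 - 16)/3 = -1/3*(-1) = 1/3 ≈ 0.33333)
(K*z)*(-5) = -7*1/3*(-5) = -7/3*(-5) = 35/3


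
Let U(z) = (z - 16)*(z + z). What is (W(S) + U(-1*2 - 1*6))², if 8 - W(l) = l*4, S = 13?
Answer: 115600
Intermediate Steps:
W(l) = 8 - 4*l (W(l) = 8 - l*4 = 8 - 4*l)
U(z) = 2*z*(-16 + z) (U(z) = (-16 + z)*(2*z) = 2*z*(-16 + z))
(W(S) + U(-1*2 - 1*6))² = ((8 - 4*13) + 2*(-1*2 - 1*6)*(-16 + (-1*2 - 1*6)))² = ((8 - 52) + 2*(-2 - 6)*(-16 + (-2 - 6)))² = (-44 + 2*(-8)*(-16 - 8))² = (-44 + 2*(-8)*(-24))² = (-44 + 384)² = 340² = 115600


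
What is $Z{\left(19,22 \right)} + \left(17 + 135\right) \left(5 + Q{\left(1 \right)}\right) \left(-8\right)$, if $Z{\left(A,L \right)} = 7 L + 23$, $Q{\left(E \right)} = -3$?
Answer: $-2255$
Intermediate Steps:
$Z{\left(A,L \right)} = 23 + 7 L$
$Z{\left(19,22 \right)} + \left(17 + 135\right) \left(5 + Q{\left(1 \right)}\right) \left(-8\right) = \left(23 + 7 \cdot 22\right) + \left(17 + 135\right) \left(5 - 3\right) \left(-8\right) = \left(23 + 154\right) + 152 \cdot 2 \left(-8\right) = 177 + 152 \left(-16\right) = 177 - 2432 = -2255$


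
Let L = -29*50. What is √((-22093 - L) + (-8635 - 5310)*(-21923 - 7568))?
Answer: 2*√102807838 ≈ 20279.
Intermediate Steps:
L = -1450
√((-22093 - L) + (-8635 - 5310)*(-21923 - 7568)) = √((-22093 - 1*(-1450)) + (-8635 - 5310)*(-21923 - 7568)) = √((-22093 + 1450) - 13945*(-29491)) = √(-20643 + 411251995) = √411231352 = 2*√102807838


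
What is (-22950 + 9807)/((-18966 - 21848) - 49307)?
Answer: 13143/90121 ≈ 0.14584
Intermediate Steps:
(-22950 + 9807)/((-18966 - 21848) - 49307) = -13143/(-40814 - 49307) = -13143/(-90121) = -13143*(-1/90121) = 13143/90121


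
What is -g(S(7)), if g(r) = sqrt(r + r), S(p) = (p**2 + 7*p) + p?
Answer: -sqrt(210) ≈ -14.491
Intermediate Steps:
S(p) = p**2 + 8*p
g(r) = sqrt(2)*sqrt(r) (g(r) = sqrt(2*r) = sqrt(2)*sqrt(r))
-g(S(7)) = -sqrt(2)*sqrt(7*(8 + 7)) = -sqrt(2)*sqrt(7*15) = -sqrt(2)*sqrt(105) = -sqrt(210)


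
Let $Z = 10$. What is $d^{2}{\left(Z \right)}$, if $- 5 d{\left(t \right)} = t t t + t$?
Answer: $40804$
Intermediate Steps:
$d{\left(t \right)} = - \frac{t}{5} - \frac{t^{3}}{5}$ ($d{\left(t \right)} = - \frac{t t t + t}{5} = - \frac{t^{2} t + t}{5} = - \frac{t^{3} + t}{5} = - \frac{t + t^{3}}{5} = - \frac{t}{5} - \frac{t^{3}}{5}$)
$d^{2}{\left(Z \right)} = \left(\left(- \frac{1}{5}\right) 10 \left(1 + 10^{2}\right)\right)^{2} = \left(\left(- \frac{1}{5}\right) 10 \left(1 + 100\right)\right)^{2} = \left(\left(- \frac{1}{5}\right) 10 \cdot 101\right)^{2} = \left(-202\right)^{2} = 40804$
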